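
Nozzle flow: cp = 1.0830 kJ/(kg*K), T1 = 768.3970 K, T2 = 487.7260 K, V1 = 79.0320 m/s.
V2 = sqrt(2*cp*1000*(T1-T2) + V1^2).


dT = 280.6710 K
2*cp*1000*dT = 607933.3860
V1^2 = 6246.0570
V2 = sqrt(614179.4430) = 783.6960 m/s

783.6960 m/s


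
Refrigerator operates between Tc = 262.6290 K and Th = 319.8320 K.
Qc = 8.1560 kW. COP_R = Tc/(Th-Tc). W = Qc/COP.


COP = 262.6290 / 57.2030 = 4.5912
W = 8.1560 / 4.5912 = 1.7765 kW

COP = 4.5912, W = 1.7765 kW


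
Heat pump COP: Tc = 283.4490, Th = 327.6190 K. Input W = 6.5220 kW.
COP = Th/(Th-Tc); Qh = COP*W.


COP = 327.6190 / 44.1700 = 7.4172
Qh = 7.4172 * 6.5220 = 48.3752 kW

COP = 7.4172, Qh = 48.3752 kW


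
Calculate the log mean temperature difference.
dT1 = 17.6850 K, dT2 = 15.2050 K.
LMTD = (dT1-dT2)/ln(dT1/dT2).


dT1/dT2 = 1.1631
ln(dT1/dT2) = 0.1511
LMTD = 2.4800 / 0.1511 = 16.4138 K

16.4138 K


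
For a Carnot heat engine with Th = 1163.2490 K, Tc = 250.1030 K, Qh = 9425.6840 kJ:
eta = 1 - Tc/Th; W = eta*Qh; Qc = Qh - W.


eta = 1 - 250.1030/1163.2490 = 0.7850
W = 0.7850 * 9425.6840 = 7399.1258 kJ
Qc = 9425.6840 - 7399.1258 = 2026.5582 kJ

eta = 78.4996%, W = 7399.1258 kJ, Qc = 2026.5582 kJ


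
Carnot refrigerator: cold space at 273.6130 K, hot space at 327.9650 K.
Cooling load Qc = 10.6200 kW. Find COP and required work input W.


COP = 273.6130 / 54.3520 = 5.0341
W = 10.6200 / 5.0341 = 2.1096 kW

COP = 5.0341, W = 2.1096 kW


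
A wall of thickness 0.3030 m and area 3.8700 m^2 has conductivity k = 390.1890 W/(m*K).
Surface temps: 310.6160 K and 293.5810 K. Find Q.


dT = 17.0350 K
Q = 390.1890 * 3.8700 * 17.0350 / 0.3030 = 84895.6614 W

84895.6614 W


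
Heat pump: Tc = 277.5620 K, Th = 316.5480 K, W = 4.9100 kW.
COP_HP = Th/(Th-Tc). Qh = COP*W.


COP = 316.5480 / 38.9860 = 8.1195
Qh = 8.1195 * 4.9100 = 39.8669 kW

COP = 8.1195, Qh = 39.8669 kW


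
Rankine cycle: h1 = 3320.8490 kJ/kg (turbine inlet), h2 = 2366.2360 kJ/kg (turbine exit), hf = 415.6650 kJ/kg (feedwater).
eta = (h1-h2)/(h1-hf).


W = 954.6130 kJ/kg
Q_in = 2905.1840 kJ/kg
eta = 0.3286 = 32.8590%

eta = 32.8590%


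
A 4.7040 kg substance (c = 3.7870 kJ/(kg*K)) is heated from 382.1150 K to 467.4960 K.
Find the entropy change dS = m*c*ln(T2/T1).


T2/T1 = 1.2234
ln(T2/T1) = 0.2017
dS = 4.7040 * 3.7870 * 0.2017 = 3.5925 kJ/K

3.5925 kJ/K


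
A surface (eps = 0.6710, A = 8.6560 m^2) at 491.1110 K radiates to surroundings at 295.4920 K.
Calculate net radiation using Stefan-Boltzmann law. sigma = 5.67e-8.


T^4 = 5.8173e+10
Tsurr^4 = 7.6240e+09
Q = 0.6710 * 5.67e-8 * 8.6560 * 5.0549e+10 = 16646.8533 W

16646.8533 W


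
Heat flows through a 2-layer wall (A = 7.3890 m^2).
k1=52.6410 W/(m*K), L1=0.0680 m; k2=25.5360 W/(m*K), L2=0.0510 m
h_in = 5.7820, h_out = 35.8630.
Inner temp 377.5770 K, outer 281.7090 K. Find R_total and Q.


R_conv_in = 1/(5.7820*7.3890) = 0.0234
R_1 = 0.0680/(52.6410*7.3890) = 0.0002
R_2 = 0.0510/(25.5360*7.3890) = 0.0003
R_conv_out = 1/(35.8630*7.3890) = 0.0038
R_total = 0.0276 K/W
Q = 95.8680 / 0.0276 = 3470.2966 W

R_total = 0.0276 K/W, Q = 3470.2966 W


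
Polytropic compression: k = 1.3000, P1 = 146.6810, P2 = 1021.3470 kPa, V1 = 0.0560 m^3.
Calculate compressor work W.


(k-1)/k = 0.2308
(P2/P1)^exp = 1.5649
W = 4.3333 * 146.6810 * 0.0560 * (1.5649 - 1) = 20.1081 kJ

20.1081 kJ


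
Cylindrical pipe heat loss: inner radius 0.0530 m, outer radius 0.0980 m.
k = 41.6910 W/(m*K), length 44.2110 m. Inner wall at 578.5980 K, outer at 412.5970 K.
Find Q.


dT = 166.0010 K
ln(ro/ri) = 0.6147
Q = 2*pi*41.6910*44.2110*166.0010 / 0.6147 = 3127643.7099 W

3127643.7099 W


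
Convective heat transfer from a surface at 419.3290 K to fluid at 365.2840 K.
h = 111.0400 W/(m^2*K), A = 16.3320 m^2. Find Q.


dT = 54.0450 K
Q = 111.0400 * 16.3320 * 54.0450 = 98010.8929 W

98010.8929 W


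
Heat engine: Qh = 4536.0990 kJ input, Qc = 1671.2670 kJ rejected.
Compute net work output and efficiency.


W = 4536.0990 - 1671.2670 = 2864.8320 kJ
eta = 2864.8320 / 4536.0990 = 0.6316 = 63.1563%

W = 2864.8320 kJ, eta = 63.1563%


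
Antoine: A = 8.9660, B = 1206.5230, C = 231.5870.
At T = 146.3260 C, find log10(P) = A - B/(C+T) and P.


C+T = 377.9130
B/(C+T) = 3.1926
log10(P) = 8.9660 - 3.1926 = 5.7734
P = 10^5.7734 = 593479.0709 mmHg

593479.0709 mmHg


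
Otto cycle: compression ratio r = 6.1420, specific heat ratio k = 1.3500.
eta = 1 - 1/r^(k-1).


r^(k-1) = 1.8876
eta = 1 - 1/1.8876 = 0.4702 = 47.0225%

47.0225%


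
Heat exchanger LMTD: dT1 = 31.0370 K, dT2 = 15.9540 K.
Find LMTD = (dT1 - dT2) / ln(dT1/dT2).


dT1/dT2 = 1.9454
ln(dT1/dT2) = 0.6655
LMTD = 15.0830 / 0.6655 = 22.6652 K

22.6652 K


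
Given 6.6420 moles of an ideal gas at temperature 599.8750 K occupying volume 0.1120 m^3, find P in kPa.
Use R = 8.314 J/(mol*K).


P = nRT/V = 6.6420 * 8.314 * 599.8750 / 0.1120
= 33126.0501 / 0.1120 = 295768.3045 Pa = 295.7683 kPa

295.7683 kPa


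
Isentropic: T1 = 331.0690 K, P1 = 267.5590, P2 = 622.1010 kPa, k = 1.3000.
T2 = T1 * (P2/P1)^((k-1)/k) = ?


(k-1)/k = 0.2308
(P2/P1)^exp = 1.2150
T2 = 331.0690 * 1.2150 = 402.2369 K

402.2369 K


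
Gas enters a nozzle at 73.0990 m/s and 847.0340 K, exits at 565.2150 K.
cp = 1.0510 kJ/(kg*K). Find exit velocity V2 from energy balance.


dT = 281.8190 K
2*cp*1000*dT = 592383.5380
V1^2 = 5343.4638
V2 = sqrt(597727.0018) = 773.1281 m/s

773.1281 m/s


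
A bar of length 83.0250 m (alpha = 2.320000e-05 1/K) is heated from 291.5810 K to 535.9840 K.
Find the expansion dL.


dT = 244.4030 K
dL = 2.320000e-05 * 83.0250 * 244.4030 = 0.470764 m
L_final = 83.495764 m

dL = 0.470764 m


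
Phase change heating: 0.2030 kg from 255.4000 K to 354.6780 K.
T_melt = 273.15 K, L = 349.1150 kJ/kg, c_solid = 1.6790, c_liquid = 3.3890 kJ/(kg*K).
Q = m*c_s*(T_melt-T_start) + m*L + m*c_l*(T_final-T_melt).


Q1 (sensible, solid) = 0.2030 * 1.6790 * 17.7500 = 6.0499 kJ
Q2 (latent) = 0.2030 * 349.1150 = 70.8703 kJ
Q3 (sensible, liquid) = 0.2030 * 3.3890 * 81.5280 = 56.0886 kJ
Q_total = 133.0088 kJ

133.0088 kJ


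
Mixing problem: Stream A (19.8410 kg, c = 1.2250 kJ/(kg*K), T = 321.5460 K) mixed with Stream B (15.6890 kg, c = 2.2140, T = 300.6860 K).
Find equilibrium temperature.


num = 18259.7102
den = 59.0407
Tf = 309.2734 K

309.2734 K


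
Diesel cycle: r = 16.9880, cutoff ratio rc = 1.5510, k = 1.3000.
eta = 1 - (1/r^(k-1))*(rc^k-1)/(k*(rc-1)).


r^(k-1) = 2.3391
rc^k = 1.7693
eta = 0.5409 = 54.0861%

54.0861%


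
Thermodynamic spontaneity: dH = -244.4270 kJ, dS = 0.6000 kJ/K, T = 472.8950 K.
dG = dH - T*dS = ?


T*dS = 472.8950 * 0.6000 = 283.7370 kJ
dG = -244.4270 - 283.7370 = -528.1640 kJ (spontaneous)

dG = -528.1640 kJ, spontaneous


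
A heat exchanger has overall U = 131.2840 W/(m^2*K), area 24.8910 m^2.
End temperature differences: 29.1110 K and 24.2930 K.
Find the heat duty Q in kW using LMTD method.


LMTD = 26.6294 K
Q = 131.2840 * 24.8910 * 26.6294 = 87019.2786 W = 87.0193 kW

87.0193 kW


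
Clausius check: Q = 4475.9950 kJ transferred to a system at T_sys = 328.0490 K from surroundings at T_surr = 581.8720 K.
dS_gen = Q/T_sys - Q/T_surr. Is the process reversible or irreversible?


dS_sys = 4475.9950/328.0490 = 13.6443 kJ/K
dS_surr = -4475.9950/581.8720 = -7.6924 kJ/K
dS_gen = 13.6443 - 7.6924 = 5.9519 kJ/K (irreversible)

dS_gen = 5.9519 kJ/K, irreversible


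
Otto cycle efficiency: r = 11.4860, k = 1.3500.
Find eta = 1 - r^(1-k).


r^(k-1) = 2.3500
eta = 1 - 1/2.3500 = 0.5745 = 57.4459%

57.4459%


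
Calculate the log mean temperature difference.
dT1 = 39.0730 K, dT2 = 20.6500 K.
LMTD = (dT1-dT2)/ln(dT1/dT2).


dT1/dT2 = 1.8922
ln(dT1/dT2) = 0.6377
LMTD = 18.4230 / 0.6377 = 28.8890 K

28.8890 K


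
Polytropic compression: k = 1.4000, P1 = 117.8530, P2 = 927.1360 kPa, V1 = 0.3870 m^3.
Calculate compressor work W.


(k-1)/k = 0.2857
(P2/P1)^exp = 1.8028
W = 3.5000 * 117.8530 * 0.3870 * (1.8028 - 1) = 128.1499 kJ

128.1499 kJ


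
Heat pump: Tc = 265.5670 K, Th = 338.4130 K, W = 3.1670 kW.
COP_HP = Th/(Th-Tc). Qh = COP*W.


COP = 338.4130 / 72.8460 = 4.6456
Qh = 4.6456 * 3.1670 = 14.7126 kW

COP = 4.6456, Qh = 14.7126 kW


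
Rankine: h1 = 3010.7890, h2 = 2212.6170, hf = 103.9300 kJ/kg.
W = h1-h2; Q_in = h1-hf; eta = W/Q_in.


W = 798.1720 kJ/kg
Q_in = 2906.8590 kJ/kg
eta = 0.2746 = 27.4582%

eta = 27.4582%


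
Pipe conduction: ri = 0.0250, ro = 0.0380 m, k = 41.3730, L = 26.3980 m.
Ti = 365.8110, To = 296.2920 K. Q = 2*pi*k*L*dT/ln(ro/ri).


dT = 69.5190 K
ln(ro/ri) = 0.4187
Q = 2*pi*41.3730*26.3980*69.5190 / 0.4187 = 1139351.5353 W

1139351.5353 W


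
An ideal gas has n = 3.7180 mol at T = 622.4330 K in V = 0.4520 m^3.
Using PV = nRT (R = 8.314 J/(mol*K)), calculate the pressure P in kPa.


P = nRT/V = 3.7180 * 8.314 * 622.4330 / 0.4520
= 19240.3078 / 0.4520 = 42567.0527 Pa = 42.5671 kPa

42.5671 kPa


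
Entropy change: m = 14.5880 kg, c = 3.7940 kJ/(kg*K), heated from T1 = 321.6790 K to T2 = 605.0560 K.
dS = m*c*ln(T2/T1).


T2/T1 = 1.8809
ln(T2/T1) = 0.6318
dS = 14.5880 * 3.7940 * 0.6318 = 34.9663 kJ/K

34.9663 kJ/K


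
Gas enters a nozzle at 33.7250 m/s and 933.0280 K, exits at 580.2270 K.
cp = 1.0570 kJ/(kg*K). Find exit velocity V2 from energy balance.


dT = 352.8010 K
2*cp*1000*dT = 745821.3140
V1^2 = 1137.3756
V2 = sqrt(746958.6896) = 864.2677 m/s

864.2677 m/s


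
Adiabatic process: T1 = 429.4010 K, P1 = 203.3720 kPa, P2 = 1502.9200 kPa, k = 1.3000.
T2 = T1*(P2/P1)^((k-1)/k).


(k-1)/k = 0.2308
(P2/P1)^exp = 1.5866
T2 = 429.4010 * 1.5866 = 681.2704 K

681.2704 K


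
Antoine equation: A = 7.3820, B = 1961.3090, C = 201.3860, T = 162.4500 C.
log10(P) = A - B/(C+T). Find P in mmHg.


C+T = 363.8360
B/(C+T) = 5.3906
log10(P) = 7.3820 - 5.3906 = 1.9914
P = 10^1.9914 = 98.0302 mmHg

98.0302 mmHg


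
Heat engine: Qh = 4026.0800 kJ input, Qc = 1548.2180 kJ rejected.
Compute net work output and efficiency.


W = 4026.0800 - 1548.2180 = 2477.8620 kJ
eta = 2477.8620 / 4026.0800 = 0.6155 = 61.5453%

W = 2477.8620 kJ, eta = 61.5453%


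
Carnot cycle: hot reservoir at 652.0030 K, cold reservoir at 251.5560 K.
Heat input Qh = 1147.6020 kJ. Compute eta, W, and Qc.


eta = 1 - 251.5560/652.0030 = 0.6142
W = 0.6142 * 1147.6020 = 704.8338 kJ
Qc = 1147.6020 - 704.8338 = 442.7682 kJ

eta = 61.4180%, W = 704.8338 kJ, Qc = 442.7682 kJ


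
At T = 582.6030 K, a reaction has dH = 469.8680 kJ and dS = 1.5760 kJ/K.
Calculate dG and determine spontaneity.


T*dS = 582.6030 * 1.5760 = 918.1823 kJ
dG = 469.8680 - 918.1823 = -448.3143 kJ (spontaneous)

dG = -448.3143 kJ, spontaneous


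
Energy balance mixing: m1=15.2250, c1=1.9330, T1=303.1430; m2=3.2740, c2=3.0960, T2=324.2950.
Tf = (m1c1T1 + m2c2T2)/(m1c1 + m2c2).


num = 12208.6285
den = 39.5662
Tf = 308.5618 K

308.5618 K


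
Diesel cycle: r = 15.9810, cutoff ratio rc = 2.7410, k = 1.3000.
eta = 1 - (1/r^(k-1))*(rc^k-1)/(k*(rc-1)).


r^(k-1) = 2.2966
rc^k = 3.7092
eta = 0.4788 = 47.8782%

47.8782%


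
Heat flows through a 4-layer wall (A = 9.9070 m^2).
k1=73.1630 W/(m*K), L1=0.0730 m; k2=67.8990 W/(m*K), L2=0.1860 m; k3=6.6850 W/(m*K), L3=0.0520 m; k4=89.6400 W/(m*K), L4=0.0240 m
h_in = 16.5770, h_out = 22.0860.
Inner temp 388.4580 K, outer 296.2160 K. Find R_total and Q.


R_conv_in = 1/(16.5770*9.9070) = 0.0061
R_1 = 0.0730/(73.1630*9.9070) = 0.0001
R_2 = 0.1860/(67.8990*9.9070) = 0.0003
R_3 = 0.0520/(6.6850*9.9070) = 0.0008
R_4 = 0.0240/(89.6400*9.9070) = 2.7025e-05
R_conv_out = 1/(22.0860*9.9070) = 0.0046
R_total = 0.0118 K/W
Q = 92.2420 / 0.0118 = 7784.9554 W

R_total = 0.0118 K/W, Q = 7784.9554 W


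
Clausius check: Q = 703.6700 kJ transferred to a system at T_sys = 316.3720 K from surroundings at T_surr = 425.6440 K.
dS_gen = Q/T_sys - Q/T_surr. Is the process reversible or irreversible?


dS_sys = 703.6700/316.3720 = 2.2242 kJ/K
dS_surr = -703.6700/425.6440 = -1.6532 kJ/K
dS_gen = 2.2242 - 1.6532 = 0.5710 kJ/K (irreversible)

dS_gen = 0.5710 kJ/K, irreversible


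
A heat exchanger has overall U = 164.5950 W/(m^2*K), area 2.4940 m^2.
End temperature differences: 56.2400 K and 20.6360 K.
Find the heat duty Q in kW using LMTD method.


LMTD = 35.5120 K
Q = 164.5950 * 2.4940 * 35.5120 = 14577.6670 W = 14.5777 kW

14.5777 kW


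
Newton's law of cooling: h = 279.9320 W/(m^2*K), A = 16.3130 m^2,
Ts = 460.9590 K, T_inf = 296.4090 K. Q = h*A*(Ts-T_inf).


dT = 164.5500 K
Q = 279.9320 * 16.3130 * 164.5500 = 751422.6293 W

751422.6293 W


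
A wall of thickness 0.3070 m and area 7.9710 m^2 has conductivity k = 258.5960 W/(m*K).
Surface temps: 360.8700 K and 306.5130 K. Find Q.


dT = 54.3570 K
Q = 258.5960 * 7.9710 * 54.3570 / 0.3070 = 364965.4189 W

364965.4189 W


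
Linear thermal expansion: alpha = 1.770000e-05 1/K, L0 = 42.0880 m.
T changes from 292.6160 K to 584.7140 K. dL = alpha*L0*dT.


dT = 292.0980 K
dL = 1.770000e-05 * 42.0880 * 292.0980 = 0.217601 m
L_final = 42.305601 m

dL = 0.217601 m


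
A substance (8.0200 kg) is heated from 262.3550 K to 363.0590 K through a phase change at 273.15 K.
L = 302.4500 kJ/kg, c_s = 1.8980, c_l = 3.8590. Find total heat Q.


Q1 (sensible, solid) = 8.0200 * 1.8980 * 10.7950 = 164.3211 kJ
Q2 (latent) = 8.0200 * 302.4500 = 2425.6490 kJ
Q3 (sensible, liquid) = 8.0200 * 3.8590 * 89.9090 = 2782.6098 kJ
Q_total = 5372.5799 kJ

5372.5799 kJ


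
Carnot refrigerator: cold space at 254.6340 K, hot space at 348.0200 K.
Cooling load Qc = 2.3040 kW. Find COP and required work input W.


COP = 254.6340 / 93.3860 = 2.7267
W = 2.3040 / 2.7267 = 0.8450 kW

COP = 2.7267, W = 0.8450 kW


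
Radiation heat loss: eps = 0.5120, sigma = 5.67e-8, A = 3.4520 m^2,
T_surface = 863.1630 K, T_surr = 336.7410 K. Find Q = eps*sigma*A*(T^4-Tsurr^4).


T^4 = 5.5510e+11
Tsurr^4 = 1.2858e+10
Q = 0.5120 * 5.67e-8 * 3.4520 * 5.4224e+11 = 54339.6387 W

54339.6387 W


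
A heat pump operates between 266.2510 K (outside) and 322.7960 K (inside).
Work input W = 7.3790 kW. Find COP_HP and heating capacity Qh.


COP = 322.7960 / 56.5450 = 5.7087
Qh = 5.7087 * 7.3790 = 42.1242 kW

COP = 5.7087, Qh = 42.1242 kW


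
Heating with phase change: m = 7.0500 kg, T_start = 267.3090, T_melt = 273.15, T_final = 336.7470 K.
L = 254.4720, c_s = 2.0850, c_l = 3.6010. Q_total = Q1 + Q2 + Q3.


Q1 (sensible, solid) = 7.0500 * 2.0850 * 5.8410 = 85.8583 kJ
Q2 (latent) = 7.0500 * 254.4720 = 1794.0276 kJ
Q3 (sensible, liquid) = 7.0500 * 3.6010 * 63.5970 = 1614.5402 kJ
Q_total = 3494.4261 kJ

3494.4261 kJ


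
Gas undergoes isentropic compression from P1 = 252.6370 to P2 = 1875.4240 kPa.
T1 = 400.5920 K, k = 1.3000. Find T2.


(k-1)/k = 0.2308
(P2/P1)^exp = 1.5882
T2 = 400.5920 * 1.5882 = 636.2247 K

636.2247 K


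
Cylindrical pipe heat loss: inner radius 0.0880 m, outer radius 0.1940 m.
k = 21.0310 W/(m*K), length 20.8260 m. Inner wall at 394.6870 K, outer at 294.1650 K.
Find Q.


dT = 100.5220 K
ln(ro/ri) = 0.7905
Q = 2*pi*21.0310*20.8260*100.5220 / 0.7905 = 349939.6684 W

349939.6684 W


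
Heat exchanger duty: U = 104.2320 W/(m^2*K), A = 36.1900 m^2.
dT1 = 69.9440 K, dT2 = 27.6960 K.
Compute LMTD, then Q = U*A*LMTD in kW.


LMTD = 45.6041 K
Q = 104.2320 * 36.1900 * 45.6041 = 172025.9705 W = 172.0260 kW

172.0260 kW


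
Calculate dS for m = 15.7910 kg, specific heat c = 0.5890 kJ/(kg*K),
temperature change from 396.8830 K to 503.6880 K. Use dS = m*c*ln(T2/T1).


T2/T1 = 1.2691
ln(T2/T1) = 0.2383
dS = 15.7910 * 0.5890 * 0.2383 = 2.2165 kJ/K

2.2165 kJ/K


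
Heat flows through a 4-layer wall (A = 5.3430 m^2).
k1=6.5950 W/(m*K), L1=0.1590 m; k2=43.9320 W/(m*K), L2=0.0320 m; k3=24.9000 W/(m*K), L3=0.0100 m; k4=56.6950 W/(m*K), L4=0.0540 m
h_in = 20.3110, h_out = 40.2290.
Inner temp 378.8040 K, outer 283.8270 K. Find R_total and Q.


R_conv_in = 1/(20.3110*5.3430) = 0.0092
R_1 = 0.1590/(6.5950*5.3430) = 0.0045
R_2 = 0.0320/(43.9320*5.3430) = 0.0001
R_3 = 0.0100/(24.9000*5.3430) = 7.5165e-05
R_4 = 0.0540/(56.6950*5.3430) = 0.0002
R_conv_out = 1/(40.2290*5.3430) = 0.0047
R_total = 0.0188 K/W
Q = 94.9770 / 0.0188 = 5060.2632 W

R_total = 0.0188 K/W, Q = 5060.2632 W


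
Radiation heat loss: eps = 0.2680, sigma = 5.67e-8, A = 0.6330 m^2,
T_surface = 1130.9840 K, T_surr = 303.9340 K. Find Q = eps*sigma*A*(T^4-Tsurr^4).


T^4 = 1.6362e+12
Tsurr^4 = 8.5333e+09
Q = 0.2680 * 5.67e-8 * 0.6330 * 1.6276e+12 = 15655.8424 W

15655.8424 W


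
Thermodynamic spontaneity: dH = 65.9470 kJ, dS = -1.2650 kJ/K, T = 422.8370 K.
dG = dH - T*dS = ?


T*dS = 422.8370 * -1.2650 = -534.8888 kJ
dG = 65.9470 + 534.8888 = 600.8358 kJ (non-spontaneous)

dG = 600.8358 kJ, non-spontaneous


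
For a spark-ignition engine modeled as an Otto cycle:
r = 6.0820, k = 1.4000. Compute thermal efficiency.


r^(k-1) = 2.0588
eta = 1 - 1/2.0588 = 0.5143 = 51.4285%

51.4285%


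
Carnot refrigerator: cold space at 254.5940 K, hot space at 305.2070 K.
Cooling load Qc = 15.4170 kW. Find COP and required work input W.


COP = 254.5940 / 50.6130 = 5.0302
W = 15.4170 / 5.0302 = 3.0649 kW

COP = 5.0302, W = 3.0649 kW


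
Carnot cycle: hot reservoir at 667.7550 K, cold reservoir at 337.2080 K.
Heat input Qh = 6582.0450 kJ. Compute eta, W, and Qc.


eta = 1 - 337.2080/667.7550 = 0.4950
W = 0.4950 * 6582.0450 = 3258.1938 kJ
Qc = 6582.0450 - 3258.1938 = 3323.8512 kJ

eta = 49.5012%, W = 3258.1938 kJ, Qc = 3323.8512 kJ


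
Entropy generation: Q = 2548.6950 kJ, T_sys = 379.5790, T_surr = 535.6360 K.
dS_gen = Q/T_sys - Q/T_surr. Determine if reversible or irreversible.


dS_sys = 2548.6950/379.5790 = 6.7145 kJ/K
dS_surr = -2548.6950/535.6360 = -4.7583 kJ/K
dS_gen = 6.7145 - 4.7583 = 1.9563 kJ/K (irreversible)

dS_gen = 1.9563 kJ/K, irreversible


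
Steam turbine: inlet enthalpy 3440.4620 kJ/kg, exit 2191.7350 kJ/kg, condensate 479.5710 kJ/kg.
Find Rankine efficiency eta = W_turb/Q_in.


W = 1248.7270 kJ/kg
Q_in = 2960.8910 kJ/kg
eta = 0.4217 = 42.1740%

eta = 42.1740%


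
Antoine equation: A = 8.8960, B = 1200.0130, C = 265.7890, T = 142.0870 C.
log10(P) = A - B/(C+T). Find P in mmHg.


C+T = 407.8760
B/(C+T) = 2.9421
log10(P) = 8.8960 - 2.9421 = 5.9539
P = 10^5.9539 = 899285.3081 mmHg

899285.3081 mmHg


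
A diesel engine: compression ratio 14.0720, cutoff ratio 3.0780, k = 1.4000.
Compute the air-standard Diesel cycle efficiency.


r^(k-1) = 2.8797
rc^k = 4.8259
eta = 0.5433 = 54.3317%

54.3317%


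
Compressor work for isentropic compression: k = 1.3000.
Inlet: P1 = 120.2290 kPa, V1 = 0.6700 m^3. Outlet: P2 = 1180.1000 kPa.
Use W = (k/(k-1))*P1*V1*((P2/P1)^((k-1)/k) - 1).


(k-1)/k = 0.2308
(P2/P1)^exp = 1.6940
W = 4.3333 * 120.2290 * 0.6700 * (1.6940 - 1) = 242.2358 kJ

242.2358 kJ


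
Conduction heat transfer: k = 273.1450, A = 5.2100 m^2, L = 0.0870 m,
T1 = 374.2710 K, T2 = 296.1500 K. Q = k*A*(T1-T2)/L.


dT = 78.1210 K
Q = 273.1450 * 5.2100 * 78.1210 / 0.0870 = 1277848.9476 W

1277848.9476 W


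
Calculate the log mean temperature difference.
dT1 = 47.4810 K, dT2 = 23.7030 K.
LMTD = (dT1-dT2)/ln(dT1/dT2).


dT1/dT2 = 2.0032
ln(dT1/dT2) = 0.6947
LMTD = 23.7780 / 0.6947 = 34.2263 K

34.2263 K


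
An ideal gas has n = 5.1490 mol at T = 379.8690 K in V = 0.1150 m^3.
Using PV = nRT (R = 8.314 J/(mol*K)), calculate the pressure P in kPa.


P = nRT/V = 5.1490 * 8.314 * 379.8690 / 0.1150
= 16261.7307 / 0.1150 = 141406.3542 Pa = 141.4064 kPa

141.4064 kPa


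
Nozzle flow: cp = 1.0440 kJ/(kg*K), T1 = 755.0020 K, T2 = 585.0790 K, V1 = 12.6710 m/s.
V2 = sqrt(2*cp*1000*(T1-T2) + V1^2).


dT = 169.9230 K
2*cp*1000*dT = 354799.2240
V1^2 = 160.5542
V2 = sqrt(354959.7782) = 595.7850 m/s

595.7850 m/s


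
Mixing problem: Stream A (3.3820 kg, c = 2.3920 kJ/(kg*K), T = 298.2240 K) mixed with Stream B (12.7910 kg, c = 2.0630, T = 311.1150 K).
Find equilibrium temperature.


num = 10622.2065
den = 34.4776
Tf = 308.0903 K

308.0903 K


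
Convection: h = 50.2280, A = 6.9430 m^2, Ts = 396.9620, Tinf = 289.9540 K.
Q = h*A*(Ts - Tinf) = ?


dT = 107.0080 K
Q = 50.2280 * 6.9430 * 107.0080 = 37317.2213 W

37317.2213 W


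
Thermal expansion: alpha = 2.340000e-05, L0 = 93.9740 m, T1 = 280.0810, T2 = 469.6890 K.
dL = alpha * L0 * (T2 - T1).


dT = 189.6080 K
dL = 2.340000e-05 * 93.9740 * 189.6080 = 0.416946 m
L_final = 94.390946 m

dL = 0.416946 m


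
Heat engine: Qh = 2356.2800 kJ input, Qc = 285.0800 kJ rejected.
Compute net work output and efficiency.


W = 2356.2800 - 285.0800 = 2071.2000 kJ
eta = 2071.2000 / 2356.2800 = 0.8790 = 87.9013%

W = 2071.2000 kJ, eta = 87.9013%


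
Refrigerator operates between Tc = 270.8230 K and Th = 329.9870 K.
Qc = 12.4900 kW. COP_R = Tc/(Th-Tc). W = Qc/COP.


COP = 270.8230 / 59.1640 = 4.5775
W = 12.4900 / 4.5775 = 2.7286 kW

COP = 4.5775, W = 2.7286 kW


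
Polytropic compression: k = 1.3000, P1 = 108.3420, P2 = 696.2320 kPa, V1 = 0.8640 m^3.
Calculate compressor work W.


(k-1)/k = 0.2308
(P2/P1)^exp = 1.5362
W = 4.3333 * 108.3420 * 0.8640 * (1.5362 - 1) = 217.5057 kJ

217.5057 kJ


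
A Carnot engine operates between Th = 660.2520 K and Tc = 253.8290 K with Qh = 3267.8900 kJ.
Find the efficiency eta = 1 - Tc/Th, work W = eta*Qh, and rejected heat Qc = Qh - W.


eta = 1 - 253.8290/660.2520 = 0.6156
W = 0.6156 * 3267.8900 = 2011.5738 kJ
Qc = 3267.8900 - 2011.5738 = 1256.3162 kJ

eta = 61.5557%, W = 2011.5738 kJ, Qc = 1256.3162 kJ


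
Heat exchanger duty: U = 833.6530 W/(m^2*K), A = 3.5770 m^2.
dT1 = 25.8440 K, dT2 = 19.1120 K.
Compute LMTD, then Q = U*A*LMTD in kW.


LMTD = 22.3090 K
Q = 833.6530 * 3.5770 * 22.3090 = 66524.8242 W = 66.5248 kW

66.5248 kW


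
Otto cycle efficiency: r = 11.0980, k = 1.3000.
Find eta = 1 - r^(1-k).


r^(k-1) = 2.0586
eta = 1 - 1/2.0586 = 0.5142 = 51.4235%

51.4235%


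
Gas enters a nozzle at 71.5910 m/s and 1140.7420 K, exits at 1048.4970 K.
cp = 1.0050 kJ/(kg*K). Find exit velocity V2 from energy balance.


dT = 92.2450 K
2*cp*1000*dT = 185412.4500
V1^2 = 5125.2713
V2 = sqrt(190537.7213) = 436.5063 m/s

436.5063 m/s


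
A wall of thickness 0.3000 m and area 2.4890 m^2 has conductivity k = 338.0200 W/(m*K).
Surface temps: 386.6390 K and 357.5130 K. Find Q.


dT = 29.1260 K
Q = 338.0200 * 2.4890 * 29.1260 / 0.3000 = 81682.0981 W

81682.0981 W


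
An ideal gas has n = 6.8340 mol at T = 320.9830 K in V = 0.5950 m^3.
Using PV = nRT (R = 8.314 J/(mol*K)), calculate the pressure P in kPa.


P = nRT/V = 6.8340 * 8.314 * 320.9830 / 0.5950
= 18237.5723 / 0.5950 = 30651.3820 Pa = 30.6514 kPa

30.6514 kPa


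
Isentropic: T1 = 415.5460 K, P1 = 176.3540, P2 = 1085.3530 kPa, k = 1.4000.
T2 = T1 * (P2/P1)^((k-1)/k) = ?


(k-1)/k = 0.2857
(P2/P1)^exp = 1.6807
T2 = 415.5460 * 1.6807 = 698.3944 K

698.3944 K


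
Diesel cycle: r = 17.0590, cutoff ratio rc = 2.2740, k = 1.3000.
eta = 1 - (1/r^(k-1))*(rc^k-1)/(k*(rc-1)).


r^(k-1) = 2.3420
rc^k = 2.9096
eta = 0.5077 = 50.7694%

50.7694%


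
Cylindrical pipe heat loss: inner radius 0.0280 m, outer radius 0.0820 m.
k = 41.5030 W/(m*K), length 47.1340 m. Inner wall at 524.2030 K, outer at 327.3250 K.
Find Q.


dT = 196.8780 K
ln(ro/ri) = 1.0745
Q = 2*pi*41.5030*47.1340*196.8780 / 1.0745 = 2252052.2834 W

2252052.2834 W


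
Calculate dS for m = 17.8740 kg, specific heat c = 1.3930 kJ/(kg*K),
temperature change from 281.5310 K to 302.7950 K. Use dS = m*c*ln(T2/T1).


T2/T1 = 1.0755
ln(T2/T1) = 0.0728
dS = 17.8740 * 1.3930 * 0.0728 = 1.8129 kJ/K

1.8129 kJ/K


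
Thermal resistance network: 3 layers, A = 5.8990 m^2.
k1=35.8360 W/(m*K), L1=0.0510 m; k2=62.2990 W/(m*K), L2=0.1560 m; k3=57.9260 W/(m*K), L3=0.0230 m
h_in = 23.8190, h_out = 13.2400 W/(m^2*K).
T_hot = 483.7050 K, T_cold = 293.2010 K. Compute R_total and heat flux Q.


R_conv_in = 1/(23.8190*5.8990) = 0.0071
R_1 = 0.0510/(35.8360*5.8990) = 0.0002
R_2 = 0.1560/(62.2990*5.8990) = 0.0004
R_3 = 0.0230/(57.9260*5.8990) = 6.7309e-05
R_conv_out = 1/(13.2400*5.8990) = 0.0128
R_total = 0.0207 K/W
Q = 190.5040 / 0.0207 = 9223.7168 W

R_total = 0.0207 K/W, Q = 9223.7168 W


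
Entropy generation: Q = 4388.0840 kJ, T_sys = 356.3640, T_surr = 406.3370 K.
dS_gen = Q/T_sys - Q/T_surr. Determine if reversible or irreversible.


dS_sys = 4388.0840/356.3640 = 12.3135 kJ/K
dS_surr = -4388.0840/406.3370 = -10.7991 kJ/K
dS_gen = 12.3135 - 10.7991 = 1.5144 kJ/K (irreversible)

dS_gen = 1.5144 kJ/K, irreversible


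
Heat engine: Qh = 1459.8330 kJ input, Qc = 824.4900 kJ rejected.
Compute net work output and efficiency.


W = 1459.8330 - 824.4900 = 635.3430 kJ
eta = 635.3430 / 1459.8330 = 0.4352 = 43.5216%

W = 635.3430 kJ, eta = 43.5216%


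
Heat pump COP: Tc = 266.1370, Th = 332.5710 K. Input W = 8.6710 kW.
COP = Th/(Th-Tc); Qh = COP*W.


COP = 332.5710 / 66.4340 = 5.0060
Qh = 5.0060 * 8.6710 = 43.4073 kW

COP = 5.0060, Qh = 43.4073 kW


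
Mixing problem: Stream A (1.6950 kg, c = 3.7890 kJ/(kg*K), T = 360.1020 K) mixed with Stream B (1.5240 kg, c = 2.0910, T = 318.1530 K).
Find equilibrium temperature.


num = 3326.5560
den = 9.6090
Tf = 346.1903 K

346.1903 K


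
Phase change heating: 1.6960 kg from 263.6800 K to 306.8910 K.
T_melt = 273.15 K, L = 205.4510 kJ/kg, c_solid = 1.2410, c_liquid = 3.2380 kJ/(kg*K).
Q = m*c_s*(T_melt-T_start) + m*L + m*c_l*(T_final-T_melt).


Q1 (sensible, solid) = 1.6960 * 1.2410 * 9.4700 = 19.9318 kJ
Q2 (latent) = 1.6960 * 205.4510 = 348.4449 kJ
Q3 (sensible, liquid) = 1.6960 * 3.2380 * 33.7410 = 185.2937 kJ
Q_total = 553.6704 kJ

553.6704 kJ


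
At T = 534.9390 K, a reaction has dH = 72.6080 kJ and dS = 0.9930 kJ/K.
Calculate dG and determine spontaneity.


T*dS = 534.9390 * 0.9930 = 531.1944 kJ
dG = 72.6080 - 531.1944 = -458.5864 kJ (spontaneous)

dG = -458.5864 kJ, spontaneous


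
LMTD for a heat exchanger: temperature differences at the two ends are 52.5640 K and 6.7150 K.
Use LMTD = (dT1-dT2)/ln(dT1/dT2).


dT1/dT2 = 7.8278
ln(dT1/dT2) = 2.0577
LMTD = 45.8490 / 2.0577 = 22.2818 K

22.2818 K


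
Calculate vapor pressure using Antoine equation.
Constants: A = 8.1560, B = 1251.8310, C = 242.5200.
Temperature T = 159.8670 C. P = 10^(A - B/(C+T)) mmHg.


C+T = 402.3870
B/(C+T) = 3.1110
log10(P) = 8.1560 - 3.1110 = 5.0450
P = 10^5.0450 = 110914.2808 mmHg

110914.2808 mmHg


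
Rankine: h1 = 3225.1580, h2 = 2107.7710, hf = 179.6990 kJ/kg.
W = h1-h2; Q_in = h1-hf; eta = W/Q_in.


W = 1117.3870 kJ/kg
Q_in = 3045.4590 kJ/kg
eta = 0.3669 = 36.6903%

eta = 36.6903%


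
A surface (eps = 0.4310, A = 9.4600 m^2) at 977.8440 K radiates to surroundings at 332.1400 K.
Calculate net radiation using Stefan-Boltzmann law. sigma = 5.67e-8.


T^4 = 9.1428e+11
Tsurr^4 = 1.2170e+10
Q = 0.4310 * 5.67e-8 * 9.4600 * 9.0211e+11 = 208549.9599 W

208549.9599 W


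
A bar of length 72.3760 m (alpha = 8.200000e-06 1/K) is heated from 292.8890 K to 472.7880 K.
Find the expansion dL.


dT = 179.8990 K
dL = 8.200000e-06 * 72.3760 * 179.8990 = 0.106767 m
L_final = 72.482767 m

dL = 0.106767 m


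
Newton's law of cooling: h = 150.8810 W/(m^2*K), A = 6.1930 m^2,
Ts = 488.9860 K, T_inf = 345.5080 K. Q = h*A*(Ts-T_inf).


dT = 143.4780 K
Q = 150.8810 * 6.1930 * 143.4780 = 134066.7088 W

134066.7088 W


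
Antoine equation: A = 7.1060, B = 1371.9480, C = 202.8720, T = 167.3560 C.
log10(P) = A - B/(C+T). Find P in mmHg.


C+T = 370.2280
B/(C+T) = 3.7057
log10(P) = 7.1060 - 3.7057 = 3.4003
P = 10^3.4003 = 2513.7144 mmHg

2513.7144 mmHg


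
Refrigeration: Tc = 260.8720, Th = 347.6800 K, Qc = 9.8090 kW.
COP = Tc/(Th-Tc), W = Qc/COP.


COP = 260.8720 / 86.8080 = 3.0052
W = 9.8090 / 3.0052 = 3.2641 kW

COP = 3.0052, W = 3.2641 kW


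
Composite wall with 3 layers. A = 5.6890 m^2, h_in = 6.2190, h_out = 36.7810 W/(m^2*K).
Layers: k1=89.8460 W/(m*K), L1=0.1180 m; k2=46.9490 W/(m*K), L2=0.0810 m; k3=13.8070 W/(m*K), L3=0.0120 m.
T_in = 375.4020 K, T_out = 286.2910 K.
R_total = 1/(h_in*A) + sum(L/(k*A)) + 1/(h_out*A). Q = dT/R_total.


R_conv_in = 1/(6.2190*5.6890) = 0.0283
R_1 = 0.1180/(89.8460*5.6890) = 0.0002
R_2 = 0.0810/(46.9490*5.6890) = 0.0003
R_3 = 0.0120/(13.8070*5.6890) = 0.0002
R_conv_out = 1/(36.7810*5.6890) = 0.0048
R_total = 0.0337 K/W
Q = 89.1110 / 0.0337 = 2641.8461 W

R_total = 0.0337 K/W, Q = 2641.8461 W


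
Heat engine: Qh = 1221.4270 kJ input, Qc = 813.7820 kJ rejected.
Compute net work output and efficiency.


W = 1221.4270 - 813.7820 = 407.6450 kJ
eta = 407.6450 / 1221.4270 = 0.3337 = 33.3745%

W = 407.6450 kJ, eta = 33.3745%


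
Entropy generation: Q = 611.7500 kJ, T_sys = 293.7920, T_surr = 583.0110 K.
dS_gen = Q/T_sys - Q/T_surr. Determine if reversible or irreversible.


dS_sys = 611.7500/293.7920 = 2.0823 kJ/K
dS_surr = -611.7500/583.0110 = -1.0493 kJ/K
dS_gen = 2.0823 - 1.0493 = 1.0330 kJ/K (irreversible)

dS_gen = 1.0330 kJ/K, irreversible


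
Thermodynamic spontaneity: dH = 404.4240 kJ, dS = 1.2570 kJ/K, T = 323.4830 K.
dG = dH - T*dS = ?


T*dS = 323.4830 * 1.2570 = 406.6181 kJ
dG = 404.4240 - 406.6181 = -2.1941 kJ (spontaneous)

dG = -2.1941 kJ, spontaneous


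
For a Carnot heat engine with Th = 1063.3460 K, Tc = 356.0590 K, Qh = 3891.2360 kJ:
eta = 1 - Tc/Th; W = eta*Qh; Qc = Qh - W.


eta = 1 - 356.0590/1063.3460 = 0.6652
W = 0.6652 * 3891.2360 = 2588.2644 kJ
Qc = 3891.2360 - 2588.2644 = 1302.9716 kJ

eta = 66.5152%, W = 2588.2644 kJ, Qc = 1302.9716 kJ


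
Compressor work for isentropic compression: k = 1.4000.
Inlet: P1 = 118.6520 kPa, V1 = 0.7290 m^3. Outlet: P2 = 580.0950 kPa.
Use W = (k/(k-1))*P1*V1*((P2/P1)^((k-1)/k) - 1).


(k-1)/k = 0.2857
(P2/P1)^exp = 1.5737
W = 3.5000 * 118.6520 * 0.7290 * (1.5737 - 1) = 173.6814 kJ

173.6814 kJ


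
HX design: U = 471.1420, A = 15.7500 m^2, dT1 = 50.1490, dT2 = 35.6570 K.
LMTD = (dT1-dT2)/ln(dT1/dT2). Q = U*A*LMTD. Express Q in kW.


LMTD = 42.4919 K
Q = 471.1420 * 15.7500 * 42.4919 = 315310.7025 W = 315.3107 kW

315.3107 kW


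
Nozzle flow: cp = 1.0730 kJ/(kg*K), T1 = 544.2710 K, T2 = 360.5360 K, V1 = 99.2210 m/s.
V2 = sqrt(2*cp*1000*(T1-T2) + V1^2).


dT = 183.7350 K
2*cp*1000*dT = 394295.3100
V1^2 = 9844.8068
V2 = sqrt(404140.1168) = 635.7202 m/s

635.7202 m/s


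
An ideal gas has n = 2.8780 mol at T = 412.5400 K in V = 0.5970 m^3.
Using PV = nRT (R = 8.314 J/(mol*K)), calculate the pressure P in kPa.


P = nRT/V = 2.8780 * 8.314 * 412.5400 / 0.5970
= 9871.1301 / 0.5970 = 16534.5562 Pa = 16.5346 kPa

16.5346 kPa


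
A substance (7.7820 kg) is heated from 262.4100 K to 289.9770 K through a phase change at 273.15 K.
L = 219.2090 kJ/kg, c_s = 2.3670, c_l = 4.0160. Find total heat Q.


Q1 (sensible, solid) = 7.7820 * 2.3670 * 10.7400 = 197.8307 kJ
Q2 (latent) = 7.7820 * 219.2090 = 1705.8844 kJ
Q3 (sensible, liquid) = 7.7820 * 4.0160 * 16.8270 = 525.8860 kJ
Q_total = 2429.6012 kJ

2429.6012 kJ


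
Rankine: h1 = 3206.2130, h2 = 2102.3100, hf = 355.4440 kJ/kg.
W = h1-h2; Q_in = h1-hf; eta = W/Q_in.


W = 1103.9030 kJ/kg
Q_in = 2850.7690 kJ/kg
eta = 0.3872 = 38.7230%

eta = 38.7230%


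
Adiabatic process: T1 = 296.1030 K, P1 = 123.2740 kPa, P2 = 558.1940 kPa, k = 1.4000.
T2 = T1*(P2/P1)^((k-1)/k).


(k-1)/k = 0.2857
(P2/P1)^exp = 1.5396
T2 = 296.1030 * 1.5396 = 455.8760 K

455.8760 K


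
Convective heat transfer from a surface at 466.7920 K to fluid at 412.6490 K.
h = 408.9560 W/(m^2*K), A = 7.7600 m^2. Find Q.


dT = 54.1430 K
Q = 408.9560 * 7.7600 * 54.1430 = 171822.7325 W

171822.7325 W


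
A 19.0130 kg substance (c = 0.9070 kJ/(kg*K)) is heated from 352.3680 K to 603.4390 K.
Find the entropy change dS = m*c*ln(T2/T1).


T2/T1 = 1.7125
ln(T2/T1) = 0.5380
dS = 19.0130 * 0.9070 * 0.5380 = 9.2772 kJ/K

9.2772 kJ/K


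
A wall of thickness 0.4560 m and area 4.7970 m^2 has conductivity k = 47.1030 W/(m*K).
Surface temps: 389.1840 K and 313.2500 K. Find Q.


dT = 75.9340 K
Q = 47.1030 * 4.7970 * 75.9340 / 0.4560 = 37626.1448 W

37626.1448 W


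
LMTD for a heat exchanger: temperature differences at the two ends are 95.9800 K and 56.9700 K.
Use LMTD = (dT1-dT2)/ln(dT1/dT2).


dT1/dT2 = 1.6847
ln(dT1/dT2) = 0.5216
LMTD = 39.0100 / 0.5216 = 74.7870 K

74.7870 K


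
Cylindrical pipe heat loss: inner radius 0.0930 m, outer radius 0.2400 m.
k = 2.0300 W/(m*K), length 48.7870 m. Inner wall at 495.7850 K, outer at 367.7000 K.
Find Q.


dT = 128.0850 K
ln(ro/ri) = 0.9480
Q = 2*pi*2.0300*48.7870*128.0850 / 0.9480 = 84072.0992 W

84072.0992 W


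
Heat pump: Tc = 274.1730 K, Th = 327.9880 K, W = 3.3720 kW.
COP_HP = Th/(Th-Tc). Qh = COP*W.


COP = 327.9880 / 53.8150 = 6.0947
Qh = 6.0947 * 3.3720 = 20.5514 kW

COP = 6.0947, Qh = 20.5514 kW


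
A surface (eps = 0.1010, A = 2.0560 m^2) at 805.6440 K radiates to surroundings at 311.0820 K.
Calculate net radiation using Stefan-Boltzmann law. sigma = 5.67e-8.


T^4 = 4.2128e+11
Tsurr^4 = 9.3648e+09
Q = 0.1010 * 5.67e-8 * 2.0560 * 4.1192e+11 = 4849.9498 W

4849.9498 W


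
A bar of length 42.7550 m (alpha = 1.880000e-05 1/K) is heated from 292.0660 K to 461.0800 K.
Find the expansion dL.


dT = 169.0140 K
dL = 1.880000e-05 * 42.7550 * 169.0140 = 0.135852 m
L_final = 42.890852 m

dL = 0.135852 m


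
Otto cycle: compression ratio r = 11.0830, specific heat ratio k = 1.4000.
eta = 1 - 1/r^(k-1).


r^(k-1) = 2.6174
eta = 1 - 1/2.6174 = 0.6179 = 61.7935%

61.7935%


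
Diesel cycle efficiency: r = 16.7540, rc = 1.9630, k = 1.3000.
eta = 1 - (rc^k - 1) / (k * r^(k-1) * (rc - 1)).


r^(k-1) = 2.3294
rc^k = 2.4032
eta = 0.5188 = 51.8800%

51.8800%


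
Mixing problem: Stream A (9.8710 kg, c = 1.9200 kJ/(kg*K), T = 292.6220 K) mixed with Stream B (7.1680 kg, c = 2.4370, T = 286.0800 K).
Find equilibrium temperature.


num = 10543.2302
den = 36.4207
Tf = 289.4843 K

289.4843 K


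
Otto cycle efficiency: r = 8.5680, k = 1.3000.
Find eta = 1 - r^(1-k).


r^(k-1) = 1.9049
eta = 1 - 1/1.9049 = 0.4750 = 47.5028%

47.5028%


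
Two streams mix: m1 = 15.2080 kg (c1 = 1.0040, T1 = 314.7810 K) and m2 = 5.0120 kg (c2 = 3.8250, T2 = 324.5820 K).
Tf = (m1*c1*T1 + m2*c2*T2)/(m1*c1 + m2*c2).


num = 11028.8673
den = 34.4397
Tf = 320.2367 K

320.2367 K


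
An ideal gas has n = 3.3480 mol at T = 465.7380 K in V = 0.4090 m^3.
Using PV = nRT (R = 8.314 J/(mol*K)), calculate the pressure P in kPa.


P = nRT/V = 3.3480 * 8.314 * 465.7380 / 0.4090
= 12963.9439 / 0.4090 = 31696.6844 Pa = 31.6967 kPa

31.6967 kPa


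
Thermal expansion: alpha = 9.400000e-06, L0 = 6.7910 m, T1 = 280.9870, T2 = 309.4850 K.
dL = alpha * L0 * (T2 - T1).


dT = 28.4980 K
dL = 9.400000e-06 * 6.7910 * 28.4980 = 0.001819 m
L_final = 6.792819 m

dL = 0.001819 m


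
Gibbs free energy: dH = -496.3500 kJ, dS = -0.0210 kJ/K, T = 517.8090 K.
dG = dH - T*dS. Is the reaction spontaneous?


T*dS = 517.8090 * -0.0210 = -10.8740 kJ
dG = -496.3500 + 10.8740 = -485.4760 kJ (spontaneous)

dG = -485.4760 kJ, spontaneous


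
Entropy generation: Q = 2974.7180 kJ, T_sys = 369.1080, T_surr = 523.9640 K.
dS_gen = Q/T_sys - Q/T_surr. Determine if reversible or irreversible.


dS_sys = 2974.7180/369.1080 = 8.0592 kJ/K
dS_surr = -2974.7180/523.9640 = -5.6773 kJ/K
dS_gen = 8.0592 - 5.6773 = 2.3819 kJ/K (irreversible)

dS_gen = 2.3819 kJ/K, irreversible


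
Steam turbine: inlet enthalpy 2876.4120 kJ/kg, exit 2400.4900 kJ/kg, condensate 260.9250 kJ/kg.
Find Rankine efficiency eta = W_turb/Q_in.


W = 475.9220 kJ/kg
Q_in = 2615.4870 kJ/kg
eta = 0.1820 = 18.1963%

eta = 18.1963%


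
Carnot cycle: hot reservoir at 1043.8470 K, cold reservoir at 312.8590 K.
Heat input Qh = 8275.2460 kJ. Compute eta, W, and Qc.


eta = 1 - 312.8590/1043.8470 = 0.7003
W = 0.7003 * 8275.2460 = 5795.0116 kJ
Qc = 8275.2460 - 5795.0116 = 2480.2344 kJ

eta = 70.0283%, W = 5795.0116 kJ, Qc = 2480.2344 kJ


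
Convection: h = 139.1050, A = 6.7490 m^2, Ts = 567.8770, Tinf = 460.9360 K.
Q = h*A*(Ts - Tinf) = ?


dT = 106.9410 K
Q = 139.1050 * 6.7490 * 106.9410 = 100398.3117 W

100398.3117 W


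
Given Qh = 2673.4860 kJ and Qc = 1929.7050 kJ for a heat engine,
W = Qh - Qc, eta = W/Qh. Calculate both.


W = 2673.4860 - 1929.7050 = 743.7810 kJ
eta = 743.7810 / 2673.4860 = 0.2782 = 27.8206%

W = 743.7810 kJ, eta = 27.8206%


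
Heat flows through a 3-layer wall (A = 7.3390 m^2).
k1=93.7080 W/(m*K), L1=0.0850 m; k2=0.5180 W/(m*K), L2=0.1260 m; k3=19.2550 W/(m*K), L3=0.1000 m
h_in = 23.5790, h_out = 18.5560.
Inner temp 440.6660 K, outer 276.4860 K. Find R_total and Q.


R_conv_in = 1/(23.5790*7.3390) = 0.0058
R_1 = 0.0850/(93.7080*7.3390) = 0.0001
R_2 = 0.1260/(0.5180*7.3390) = 0.0331
R_3 = 0.1000/(19.2550*7.3390) = 0.0007
R_conv_out = 1/(18.5560*7.3390) = 0.0073
R_total = 0.0471 K/W
Q = 164.1800 / 0.0471 = 3485.9926 W

R_total = 0.0471 K/W, Q = 3485.9926 W


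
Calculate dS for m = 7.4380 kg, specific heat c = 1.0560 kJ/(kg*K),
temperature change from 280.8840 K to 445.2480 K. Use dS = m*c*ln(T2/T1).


T2/T1 = 1.5852
ln(T2/T1) = 0.4607
dS = 7.4380 * 1.0560 * 0.4607 = 3.6185 kJ/K

3.6185 kJ/K


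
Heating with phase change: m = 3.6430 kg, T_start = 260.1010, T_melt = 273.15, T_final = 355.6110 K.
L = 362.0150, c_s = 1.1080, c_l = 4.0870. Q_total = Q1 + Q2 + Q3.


Q1 (sensible, solid) = 3.6430 * 1.1080 * 13.0490 = 52.6716 kJ
Q2 (latent) = 3.6430 * 362.0150 = 1318.8206 kJ
Q3 (sensible, liquid) = 3.6430 * 4.0870 * 82.4610 = 1227.7570 kJ
Q_total = 2599.2492 kJ

2599.2492 kJ


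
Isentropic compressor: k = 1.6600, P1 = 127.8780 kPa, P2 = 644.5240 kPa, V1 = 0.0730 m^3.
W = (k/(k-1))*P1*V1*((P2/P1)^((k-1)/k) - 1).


(k-1)/k = 0.3976
(P2/P1)^exp = 1.9023
W = 2.5152 * 127.8780 * 0.0730 * (1.9023 - 1) = 21.1858 kJ

21.1858 kJ


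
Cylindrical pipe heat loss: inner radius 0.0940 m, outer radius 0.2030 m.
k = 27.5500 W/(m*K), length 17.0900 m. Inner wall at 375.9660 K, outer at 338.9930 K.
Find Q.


dT = 36.9730 K
ln(ro/ri) = 0.7699
Q = 2*pi*27.5500*17.0900*36.9730 / 0.7699 = 142065.1615 W

142065.1615 W


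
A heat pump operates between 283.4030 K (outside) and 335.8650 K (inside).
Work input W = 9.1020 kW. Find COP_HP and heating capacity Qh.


COP = 335.8650 / 52.4620 = 6.4021
Qh = 6.4021 * 9.1020 = 58.2716 kW

COP = 6.4021, Qh = 58.2716 kW


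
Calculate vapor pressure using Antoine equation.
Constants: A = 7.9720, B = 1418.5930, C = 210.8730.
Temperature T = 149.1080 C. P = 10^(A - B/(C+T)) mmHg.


C+T = 359.9810
B/(C+T) = 3.9407
log10(P) = 7.9720 - 3.9407 = 4.0313
P = 10^4.0313 = 10746.2244 mmHg

10746.2244 mmHg


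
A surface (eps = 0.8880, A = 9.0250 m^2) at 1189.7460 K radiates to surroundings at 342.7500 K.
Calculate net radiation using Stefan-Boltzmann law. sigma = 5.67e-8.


T^4 = 2.0036e+12
Tsurr^4 = 1.3801e+10
Q = 0.8880 * 5.67e-8 * 9.0250 * 1.9898e+12 = 904187.4615 W

904187.4615 W


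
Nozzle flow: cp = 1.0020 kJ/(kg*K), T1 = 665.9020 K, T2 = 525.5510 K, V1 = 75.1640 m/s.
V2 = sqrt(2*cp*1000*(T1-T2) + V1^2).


dT = 140.3510 K
2*cp*1000*dT = 281263.4040
V1^2 = 5649.6269
V2 = sqrt(286913.0309) = 535.6426 m/s

535.6426 m/s


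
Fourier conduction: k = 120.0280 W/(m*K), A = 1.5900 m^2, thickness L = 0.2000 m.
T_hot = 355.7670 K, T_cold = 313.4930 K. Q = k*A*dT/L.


dT = 42.2740 K
Q = 120.0280 * 1.5900 * 42.2740 / 0.2000 = 40338.8062 W

40338.8062 W


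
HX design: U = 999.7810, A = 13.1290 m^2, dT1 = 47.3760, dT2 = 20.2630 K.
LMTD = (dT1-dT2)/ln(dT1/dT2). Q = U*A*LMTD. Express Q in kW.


LMTD = 31.9232 K
Q = 999.7810 * 13.1290 * 31.9232 = 419028.1072 W = 419.0281 kW

419.0281 kW


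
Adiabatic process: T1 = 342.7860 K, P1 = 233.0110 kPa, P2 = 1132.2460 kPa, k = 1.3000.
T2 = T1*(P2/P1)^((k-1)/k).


(k-1)/k = 0.2308
(P2/P1)^exp = 1.4403
T2 = 342.7860 * 1.4403 = 493.6976 K

493.6976 K


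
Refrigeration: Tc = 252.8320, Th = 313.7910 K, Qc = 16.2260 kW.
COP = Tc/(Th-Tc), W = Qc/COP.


COP = 252.8320 / 60.9590 = 4.1476
W = 16.2260 / 4.1476 = 3.9122 kW

COP = 4.1476, W = 3.9122 kW
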